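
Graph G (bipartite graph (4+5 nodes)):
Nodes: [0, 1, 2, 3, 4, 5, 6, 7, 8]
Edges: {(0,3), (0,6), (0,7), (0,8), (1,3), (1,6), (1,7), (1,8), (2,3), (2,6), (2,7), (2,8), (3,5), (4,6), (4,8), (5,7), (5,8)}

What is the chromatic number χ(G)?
χ(G) = 2

Clique number ω(G) = 2 (lower bound: χ ≥ ω).
The graph is bipartite (no odd cycle), so 2 colors suffice: χ(G) = 2.
A valid 2-coloring: color 1: [3, 6, 7, 8]; color 2: [0, 1, 2, 4, 5].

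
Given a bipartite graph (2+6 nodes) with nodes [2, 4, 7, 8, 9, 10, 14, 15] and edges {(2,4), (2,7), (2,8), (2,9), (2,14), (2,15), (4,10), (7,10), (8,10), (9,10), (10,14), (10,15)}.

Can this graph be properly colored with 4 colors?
A valid 4-coloring: color 1: [2, 10]; color 2: [4, 7, 8, 9, 14, 15].
(χ(G) = 2 ≤ 4.)

Yes, G is 4-colorable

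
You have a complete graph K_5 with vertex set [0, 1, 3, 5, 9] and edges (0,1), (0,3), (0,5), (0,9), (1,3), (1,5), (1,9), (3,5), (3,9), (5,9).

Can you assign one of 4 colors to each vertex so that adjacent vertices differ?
No, G is not 4-colorable

The clique on vertices [0, 1, 3, 5, 9] has size 5 > 4, so it alone needs 5 colors.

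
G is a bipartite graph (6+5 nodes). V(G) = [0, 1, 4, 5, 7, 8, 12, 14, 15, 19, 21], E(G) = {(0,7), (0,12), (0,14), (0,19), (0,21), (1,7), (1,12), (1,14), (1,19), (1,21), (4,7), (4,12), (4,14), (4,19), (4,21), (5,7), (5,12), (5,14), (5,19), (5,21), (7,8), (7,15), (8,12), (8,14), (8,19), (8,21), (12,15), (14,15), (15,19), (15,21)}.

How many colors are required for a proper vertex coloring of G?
Clique number ω(G) = 2 (lower bound: χ ≥ ω).
The graph is bipartite (no odd cycle), so 2 colors suffice: χ(G) = 2.
A valid 2-coloring: color 1: [7, 12, 14, 19, 21]; color 2: [0, 1, 4, 5, 8, 15].

χ(G) = 2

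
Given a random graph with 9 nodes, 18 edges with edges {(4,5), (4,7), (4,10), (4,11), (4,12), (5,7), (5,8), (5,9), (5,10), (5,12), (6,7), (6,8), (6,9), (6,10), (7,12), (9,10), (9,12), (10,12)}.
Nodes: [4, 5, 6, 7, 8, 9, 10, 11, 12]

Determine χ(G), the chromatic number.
Clique number ω(G) = 4 (lower bound: χ ≥ ω).
The clique on [5, 9, 10, 12] has size 4, forcing χ ≥ 4, and the coloring below uses 4 colors, so χ(G) = 4.
A valid 4-coloring: color 1: [5, 6, 11]; color 2: [7, 8, 10]; color 3: [12]; color 4: [4, 9].

χ(G) = 4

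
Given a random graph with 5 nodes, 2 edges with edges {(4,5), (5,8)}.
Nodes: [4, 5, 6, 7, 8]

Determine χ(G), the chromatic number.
Clique number ω(G) = 2 (lower bound: χ ≥ ω).
The graph is bipartite (no odd cycle), so 2 colors suffice: χ(G) = 2.
A valid 2-coloring: color 1: [5, 6, 7]; color 2: [4, 8].

χ(G) = 2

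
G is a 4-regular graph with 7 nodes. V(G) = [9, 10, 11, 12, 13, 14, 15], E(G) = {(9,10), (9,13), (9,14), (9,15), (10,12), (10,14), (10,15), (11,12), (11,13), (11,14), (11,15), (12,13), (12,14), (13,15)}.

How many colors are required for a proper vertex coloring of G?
Clique number ω(G) = 3 (lower bound: χ ≥ ω).
Suppose a proper 3-coloring c exists. The clique [9, 10, 14] takes 3 distinct colors; by symmetry let c(9) = 1, c(10) = 2, c(14) = 3.
- Vertex 12: neighbors [10, 14] already have colors [2, 3] ⇒ c(12) = 1.
- Vertex 11: neighbors [12, 14] already have colors [1, 3] ⇒ c(11) = 2.
- Vertex 13: neighbors [9, 11] already have colors [1, 2] ⇒ c(13) = 3.
- Vertex 15: neighbors [9, 10, 13] already have colors [1, 2, 3] — all 3 colors blocked. Contradiction.
The forced assignments end in a contradiction, so G has no proper 3-coloring (χ ≥ 4).
The coloring below uses 4 colors, so χ(G) = 4.
A valid 4-coloring: color 1: [12, 15]; color 2: [13, 14]; color 3: [10, 11]; color 4: [9].

χ(G) = 4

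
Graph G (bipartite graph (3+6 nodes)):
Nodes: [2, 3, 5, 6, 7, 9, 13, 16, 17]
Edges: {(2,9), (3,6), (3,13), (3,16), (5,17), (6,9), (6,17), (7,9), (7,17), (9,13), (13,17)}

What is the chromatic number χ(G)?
χ(G) = 2

Clique number ω(G) = 2 (lower bound: χ ≥ ω).
The graph is bipartite (no odd cycle), so 2 colors suffice: χ(G) = 2.
A valid 2-coloring: color 1: [3, 9, 17]; color 2: [2, 5, 6, 7, 13, 16].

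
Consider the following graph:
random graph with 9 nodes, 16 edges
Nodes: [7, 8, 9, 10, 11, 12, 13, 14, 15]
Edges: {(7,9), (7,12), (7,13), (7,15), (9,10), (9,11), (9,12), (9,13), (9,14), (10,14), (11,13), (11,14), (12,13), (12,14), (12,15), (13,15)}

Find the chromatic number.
χ(G) = 4

Clique number ω(G) = 4 (lower bound: χ ≥ ω).
The clique on [7, 9, 12, 13] has size 4, forcing χ ≥ 4, and the coloring below uses 4 colors, so χ(G) = 4.
A valid 4-coloring: color 1: [8, 9, 15]; color 2: [10, 11, 12]; color 3: [13, 14]; color 4: [7].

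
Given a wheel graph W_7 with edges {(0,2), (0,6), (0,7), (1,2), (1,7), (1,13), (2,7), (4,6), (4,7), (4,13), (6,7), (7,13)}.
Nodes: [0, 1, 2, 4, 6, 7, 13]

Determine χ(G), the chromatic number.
Clique number ω(G) = 3 (lower bound: χ ≥ ω).
The clique on [0, 2, 7] has size 3, forcing χ ≥ 3, and the coloring below uses 3 colors, so χ(G) = 3.
A valid 3-coloring: color 1: [7]; color 2: [0, 1, 4]; color 3: [2, 6, 13].

χ(G) = 3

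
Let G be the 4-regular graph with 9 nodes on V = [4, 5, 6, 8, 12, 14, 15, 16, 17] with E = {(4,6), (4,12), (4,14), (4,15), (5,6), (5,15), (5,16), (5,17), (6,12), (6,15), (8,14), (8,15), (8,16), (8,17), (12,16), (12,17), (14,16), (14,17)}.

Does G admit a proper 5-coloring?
Yes, G is 5-colorable

A valid 5-coloring: color 1: [12, 14, 15]; color 2: [6, 16, 17]; color 3: [4, 5, 8].
(χ(G) = 3 ≤ 5.)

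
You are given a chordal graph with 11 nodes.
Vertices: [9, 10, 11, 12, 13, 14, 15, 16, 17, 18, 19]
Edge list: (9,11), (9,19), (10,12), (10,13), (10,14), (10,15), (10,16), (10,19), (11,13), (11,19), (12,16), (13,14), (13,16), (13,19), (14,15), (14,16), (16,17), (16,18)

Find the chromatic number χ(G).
χ(G) = 4

Clique number ω(G) = 4 (lower bound: χ ≥ ω).
The clique on [10, 13, 14, 16] has size 4, forcing χ ≥ 4, and the coloring below uses 4 colors, so χ(G) = 4.
A valid 4-coloring: color 1: [15, 16, 19]; color 2: [10, 11, 17, 18]; color 3: [9, 12, 13]; color 4: [14].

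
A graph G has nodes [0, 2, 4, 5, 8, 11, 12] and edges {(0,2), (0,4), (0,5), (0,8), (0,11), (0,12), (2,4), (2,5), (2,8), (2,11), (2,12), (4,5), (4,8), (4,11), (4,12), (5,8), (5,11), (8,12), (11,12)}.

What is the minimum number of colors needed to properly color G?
Clique number ω(G) = 5 (lower bound: χ ≥ ω).
The clique on [0, 2, 4, 8, 12] has size 5, forcing χ ≥ 5, and the coloring below uses 5 colors, so χ(G) = 5.
A valid 5-coloring: color 1: [4]; color 2: [2]; color 3: [0]; color 4: [8, 11]; color 5: [5, 12].

χ(G) = 5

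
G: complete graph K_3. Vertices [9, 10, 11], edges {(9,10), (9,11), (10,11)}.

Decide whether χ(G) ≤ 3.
A valid 3-coloring: color 1: [10]; color 2: [11]; color 3: [9].
(χ(G) = 3 ≤ 3.)

Yes, G is 3-colorable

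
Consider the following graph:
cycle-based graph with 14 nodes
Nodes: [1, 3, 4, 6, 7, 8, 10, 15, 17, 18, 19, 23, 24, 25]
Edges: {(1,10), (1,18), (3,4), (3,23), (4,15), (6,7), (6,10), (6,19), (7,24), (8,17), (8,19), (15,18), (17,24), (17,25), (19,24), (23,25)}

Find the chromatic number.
χ(G) = 2

Clique number ω(G) = 2 (lower bound: χ ≥ ω).
The graph is bipartite (no odd cycle), so 2 colors suffice: χ(G) = 2.
A valid 2-coloring: color 1: [4, 7, 10, 17, 18, 19, 23]; color 2: [1, 3, 6, 8, 15, 24, 25].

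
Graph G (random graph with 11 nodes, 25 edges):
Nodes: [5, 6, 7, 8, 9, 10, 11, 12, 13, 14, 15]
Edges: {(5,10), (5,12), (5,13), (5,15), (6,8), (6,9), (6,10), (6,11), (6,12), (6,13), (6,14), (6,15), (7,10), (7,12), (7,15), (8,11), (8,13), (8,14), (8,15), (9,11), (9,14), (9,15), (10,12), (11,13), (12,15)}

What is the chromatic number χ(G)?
Clique number ω(G) = 4 (lower bound: χ ≥ ω).
The clique on [6, 8, 11, 13] has size 4, forcing χ ≥ 4, and the coloring below uses 4 colors, so χ(G) = 4.
A valid 4-coloring: color 1: [5, 6, 7]; color 2: [10, 11, 14, 15]; color 3: [8, 9, 12]; color 4: [13].

χ(G) = 4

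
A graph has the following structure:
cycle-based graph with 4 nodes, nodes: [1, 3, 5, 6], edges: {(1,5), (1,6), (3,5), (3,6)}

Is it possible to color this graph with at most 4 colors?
A valid 4-coloring: color 1: [5, 6]; color 2: [1, 3].
(χ(G) = 2 ≤ 4.)

Yes, G is 4-colorable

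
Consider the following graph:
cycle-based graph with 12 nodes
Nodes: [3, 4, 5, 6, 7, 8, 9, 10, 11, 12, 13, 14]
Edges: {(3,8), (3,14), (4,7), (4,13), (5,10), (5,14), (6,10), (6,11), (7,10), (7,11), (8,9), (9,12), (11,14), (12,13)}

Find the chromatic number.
χ(G) = 3

Clique number ω(G) = 2 (lower bound: χ ≥ ω).
Odd cycle [6, 10, 5, 14, 11] needs 3 colors (χ ≥ 3).
The coloring below uses 3 colors, so χ(G) = 3.
A valid 3-coloring: color 1: [6, 7, 8, 12, 14]; color 2: [3, 9, 10, 11, 13]; color 3: [4, 5].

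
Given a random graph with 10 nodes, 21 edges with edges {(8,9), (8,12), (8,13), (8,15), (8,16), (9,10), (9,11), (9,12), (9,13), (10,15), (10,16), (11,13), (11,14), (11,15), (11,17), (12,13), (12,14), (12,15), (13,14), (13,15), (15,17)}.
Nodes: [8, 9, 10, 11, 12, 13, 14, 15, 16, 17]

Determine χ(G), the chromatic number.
Clique number ω(G) = 4 (lower bound: χ ≥ ω).
The clique on [8, 9, 12, 13] has size 4, forcing χ ≥ 4, and the coloring below uses 4 colors, so χ(G) = 4.
A valid 4-coloring: color 1: [9, 14, 15, 16]; color 2: [10, 13, 17]; color 3: [8, 11]; color 4: [12].

χ(G) = 4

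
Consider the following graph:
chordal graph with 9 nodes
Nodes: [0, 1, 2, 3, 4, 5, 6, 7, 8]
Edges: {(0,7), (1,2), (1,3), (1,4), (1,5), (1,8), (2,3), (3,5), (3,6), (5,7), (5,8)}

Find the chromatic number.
χ(G) = 3

Clique number ω(G) = 3 (lower bound: χ ≥ ω).
The clique on [1, 5, 8] has size 3, forcing χ ≥ 3, and the coloring below uses 3 colors, so χ(G) = 3.
A valid 3-coloring: color 1: [1, 6, 7]; color 2: [0, 2, 4, 5]; color 3: [3, 8].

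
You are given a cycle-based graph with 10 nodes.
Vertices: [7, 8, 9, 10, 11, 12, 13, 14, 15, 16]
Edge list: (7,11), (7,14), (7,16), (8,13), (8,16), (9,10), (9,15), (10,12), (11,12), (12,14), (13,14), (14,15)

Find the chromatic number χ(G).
χ(G) = 3

Clique number ω(G) = 2 (lower bound: χ ≥ ω).
Odd cycle [8, 16, 7, 14, 13] needs 3 colors (χ ≥ 3).
The coloring below uses 3 colors, so χ(G) = 3.
A valid 3-coloring: color 1: [8, 10, 11, 14]; color 2: [7, 9, 12, 13]; color 3: [15, 16].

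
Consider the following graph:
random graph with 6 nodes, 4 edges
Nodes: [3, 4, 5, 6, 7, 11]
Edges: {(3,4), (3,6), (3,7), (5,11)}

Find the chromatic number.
χ(G) = 2

Clique number ω(G) = 2 (lower bound: χ ≥ ω).
The graph is bipartite (no odd cycle), so 2 colors suffice: χ(G) = 2.
A valid 2-coloring: color 1: [3, 11]; color 2: [4, 5, 6, 7].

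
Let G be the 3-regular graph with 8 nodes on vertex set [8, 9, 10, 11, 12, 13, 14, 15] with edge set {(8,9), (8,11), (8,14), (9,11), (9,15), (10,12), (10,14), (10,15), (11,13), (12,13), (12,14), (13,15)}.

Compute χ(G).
χ(G) = 3

Clique number ω(G) = 3 (lower bound: χ ≥ ω).
The clique on [8, 9, 11] has size 3, forcing χ ≥ 3, and the coloring below uses 3 colors, so χ(G) = 3.
A valid 3-coloring: color 1: [8, 10, 13]; color 2: [11, 14, 15]; color 3: [9, 12].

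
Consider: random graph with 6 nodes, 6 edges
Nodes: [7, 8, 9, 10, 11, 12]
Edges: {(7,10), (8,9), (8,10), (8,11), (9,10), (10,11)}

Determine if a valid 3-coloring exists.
Yes, G is 3-colorable

A valid 3-coloring: color 1: [10, 12]; color 2: [7, 8]; color 3: [9, 11].
(χ(G) = 3 ≤ 3.)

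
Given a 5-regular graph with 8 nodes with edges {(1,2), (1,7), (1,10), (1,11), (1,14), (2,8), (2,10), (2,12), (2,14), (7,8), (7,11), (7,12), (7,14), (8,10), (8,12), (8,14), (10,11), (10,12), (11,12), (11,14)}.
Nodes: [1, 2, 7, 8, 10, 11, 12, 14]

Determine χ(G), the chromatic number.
Clique number ω(G) = 4 (lower bound: χ ≥ ω).
The clique on [2, 8, 10, 12] has size 4, forcing χ ≥ 4, and the coloring below uses 4 colors, so χ(G) = 4.
A valid 4-coloring: color 1: [8, 11]; color 2: [1, 12]; color 3: [10, 14]; color 4: [2, 7].

χ(G) = 4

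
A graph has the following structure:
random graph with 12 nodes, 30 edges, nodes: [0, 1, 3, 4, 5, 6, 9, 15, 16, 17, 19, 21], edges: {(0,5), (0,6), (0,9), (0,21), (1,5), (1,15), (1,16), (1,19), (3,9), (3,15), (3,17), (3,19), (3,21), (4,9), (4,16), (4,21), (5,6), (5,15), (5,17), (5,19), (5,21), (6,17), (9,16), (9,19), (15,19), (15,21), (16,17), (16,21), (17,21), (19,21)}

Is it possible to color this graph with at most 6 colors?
A valid 6-coloring: color 1: [1, 6, 9, 21]; color 2: [3, 5, 16]; color 3: [0, 4, 17, 19]; color 4: [15].
(χ(G) = 4 ≤ 6.)

Yes, G is 6-colorable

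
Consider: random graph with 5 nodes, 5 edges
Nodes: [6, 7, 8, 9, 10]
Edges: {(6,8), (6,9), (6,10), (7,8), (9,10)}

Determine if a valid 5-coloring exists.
Yes, G is 5-colorable

A valid 5-coloring: color 1: [6, 7]; color 2: [8, 9]; color 3: [10].
(χ(G) = 3 ≤ 5.)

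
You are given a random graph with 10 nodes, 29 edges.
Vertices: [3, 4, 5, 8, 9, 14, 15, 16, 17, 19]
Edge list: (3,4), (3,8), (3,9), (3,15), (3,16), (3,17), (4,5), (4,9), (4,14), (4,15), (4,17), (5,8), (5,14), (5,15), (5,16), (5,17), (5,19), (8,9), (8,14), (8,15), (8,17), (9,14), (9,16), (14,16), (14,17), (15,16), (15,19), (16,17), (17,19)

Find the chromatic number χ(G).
Clique number ω(G) = 4 (lower bound: χ ≥ ω).
The clique on [5, 8, 14, 17] has size 4, forcing χ ≥ 4, and the coloring below uses 4 colors, so χ(G) = 4.
A valid 4-coloring: color 1: [9, 15, 17]; color 2: [3, 5]; color 3: [4, 8, 16, 19]; color 4: [14].

χ(G) = 4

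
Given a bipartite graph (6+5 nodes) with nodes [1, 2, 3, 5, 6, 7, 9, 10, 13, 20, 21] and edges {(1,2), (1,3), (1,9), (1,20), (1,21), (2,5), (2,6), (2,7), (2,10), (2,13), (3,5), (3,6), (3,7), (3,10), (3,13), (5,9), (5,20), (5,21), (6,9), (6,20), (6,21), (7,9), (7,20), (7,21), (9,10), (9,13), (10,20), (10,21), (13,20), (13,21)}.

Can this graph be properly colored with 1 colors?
Edge (1,2) forces its endpoints to differ, so 1 color is not enough.

No, G is not 1-colorable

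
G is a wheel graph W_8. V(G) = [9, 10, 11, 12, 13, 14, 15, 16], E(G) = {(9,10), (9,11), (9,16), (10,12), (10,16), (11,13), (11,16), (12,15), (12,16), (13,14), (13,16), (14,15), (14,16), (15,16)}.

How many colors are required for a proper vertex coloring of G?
χ(G) = 4

Clique number ω(G) = 3 (lower bound: χ ≥ ω).
Odd cycle [10, 9, 11, 13, 14, 15, 12] needs 3 colors (χ ≥ 3).
Vertex 16 is adjacent to every vertex of [9, 10, 11, 12, 13, 14, 15], which already need 3 colors among themselves, so 16 needs a new color (χ ≥ 4).
The coloring below uses 4 colors, so χ(G) = 4.
A valid 4-coloring: color 1: [16]; color 2: [10, 11, 15]; color 3: [9, 12, 13]; color 4: [14].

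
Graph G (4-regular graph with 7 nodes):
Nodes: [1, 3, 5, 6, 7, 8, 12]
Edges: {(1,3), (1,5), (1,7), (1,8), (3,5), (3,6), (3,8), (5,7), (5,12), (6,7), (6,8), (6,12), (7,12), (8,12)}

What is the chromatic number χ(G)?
Clique number ω(G) = 3 (lower bound: χ ≥ ω).
Suppose a proper 3-coloring c exists. The clique [1, 3, 5] takes 3 distinct colors; by symmetry let c(1) = 1, c(3) = 2, c(5) = 3.
- Vertex 7: neighbors [1, 5] already have colors [1, 3] ⇒ c(7) = 2.
- Vertex 8: neighbors [1, 3] already have colors [1, 2] ⇒ c(8) = 3.
- Vertex 6: neighbors [3, 8] already have colors [2, 3] ⇒ c(6) = 1.
- Vertex 12: neighbors [6, 7, 5] already have colors [1, 2, 3] — all 3 colors blocked. Contradiction.
The forced assignments end in a contradiction, so G has no proper 3-coloring (χ ≥ 4).
The coloring below uses 4 colors, so χ(G) = 4.
A valid 4-coloring: color 1: [3, 7]; color 2: [1, 12]; color 3: [5, 6]; color 4: [8].

χ(G) = 4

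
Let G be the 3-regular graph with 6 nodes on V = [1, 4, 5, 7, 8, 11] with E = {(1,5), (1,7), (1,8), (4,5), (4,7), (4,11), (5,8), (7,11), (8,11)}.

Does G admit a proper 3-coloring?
A valid 3-coloring: color 1: [5, 7]; color 2: [4, 8]; color 3: [1, 11].
(χ(G) = 3 ≤ 3.)

Yes, G is 3-colorable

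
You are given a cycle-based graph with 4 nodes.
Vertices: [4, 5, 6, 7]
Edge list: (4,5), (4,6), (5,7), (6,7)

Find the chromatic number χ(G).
χ(G) = 2

Clique number ω(G) = 2 (lower bound: χ ≥ ω).
The graph is bipartite (no odd cycle), so 2 colors suffice: χ(G) = 2.
A valid 2-coloring: color 1: [5, 6]; color 2: [4, 7].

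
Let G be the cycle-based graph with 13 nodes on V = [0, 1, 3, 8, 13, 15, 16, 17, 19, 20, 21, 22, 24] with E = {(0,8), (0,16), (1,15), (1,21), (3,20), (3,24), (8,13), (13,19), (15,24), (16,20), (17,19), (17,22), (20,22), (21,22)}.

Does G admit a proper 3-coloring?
Yes, G is 3-colorable

A valid 3-coloring: color 1: [0, 1, 13, 17, 20, 24]; color 2: [3, 8, 15, 16, 19, 22]; color 3: [21].
(χ(G) = 3 ≤ 3.)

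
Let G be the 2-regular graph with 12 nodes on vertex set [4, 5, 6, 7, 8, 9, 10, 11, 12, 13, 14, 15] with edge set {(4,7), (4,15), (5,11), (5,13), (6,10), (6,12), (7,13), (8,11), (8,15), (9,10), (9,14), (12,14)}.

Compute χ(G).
Clique number ω(G) = 2 (lower bound: χ ≥ ω).
Odd cycle [5, 11, 8, 15, 4, 7, 13] needs 3 colors (χ ≥ 3).
The coloring below uses 3 colors, so χ(G) = 3.
A valid 3-coloring: color 1: [5, 7, 8, 10, 12]; color 2: [6, 9, 11, 13, 15]; color 3: [4, 14].

χ(G) = 3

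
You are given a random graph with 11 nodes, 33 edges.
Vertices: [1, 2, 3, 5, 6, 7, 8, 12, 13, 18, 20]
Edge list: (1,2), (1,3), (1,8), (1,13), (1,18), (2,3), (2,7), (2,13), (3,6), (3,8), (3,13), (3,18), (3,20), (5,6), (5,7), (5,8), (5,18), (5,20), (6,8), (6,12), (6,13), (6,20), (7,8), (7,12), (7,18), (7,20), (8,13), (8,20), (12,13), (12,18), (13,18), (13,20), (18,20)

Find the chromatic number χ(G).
χ(G) = 5

Clique number ω(G) = 5 (lower bound: χ ≥ ω).
The clique on [3, 6, 8, 13, 20] has size 5, forcing χ ≥ 5, and the coloring below uses 5 colors, so χ(G) = 5.
A valid 5-coloring: color 1: [7, 13]; color 2: [3, 5, 12]; color 3: [2, 8, 18]; color 4: [1, 20]; color 5: [6].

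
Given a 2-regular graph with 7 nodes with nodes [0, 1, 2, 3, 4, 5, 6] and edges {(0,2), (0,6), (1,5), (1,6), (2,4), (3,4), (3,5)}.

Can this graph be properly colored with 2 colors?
Odd cycle [1, 5, 3, 4, 2, 0, 6] needs 3 colors (χ ≥ 3).
Hence χ(G) ≥ 3 > 2, so no proper 2-coloring exists.

No, G is not 2-colorable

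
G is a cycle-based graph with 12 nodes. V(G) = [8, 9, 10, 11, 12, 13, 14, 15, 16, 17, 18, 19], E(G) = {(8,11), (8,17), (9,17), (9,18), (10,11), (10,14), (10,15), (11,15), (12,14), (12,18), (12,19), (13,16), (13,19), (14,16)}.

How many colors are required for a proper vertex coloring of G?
Clique number ω(G) = 3 (lower bound: χ ≥ ω).
The clique on [10, 11, 15] has size 3, forcing χ ≥ 3, and the coloring below uses 3 colors, so χ(G) = 3.
A valid 3-coloring: color 1: [11, 14, 17, 18, 19]; color 2: [8, 9, 10, 12, 13]; color 3: [15, 16].

χ(G) = 3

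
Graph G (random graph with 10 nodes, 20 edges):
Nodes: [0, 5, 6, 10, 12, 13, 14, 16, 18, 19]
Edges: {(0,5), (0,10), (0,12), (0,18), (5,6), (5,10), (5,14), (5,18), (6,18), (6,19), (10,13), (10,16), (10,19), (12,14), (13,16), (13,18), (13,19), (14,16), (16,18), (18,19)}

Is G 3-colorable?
Yes, G is 3-colorable

A valid 3-coloring: color 1: [10, 14, 18]; color 2: [5, 12, 16, 19]; color 3: [0, 6, 13].
(χ(G) = 3 ≤ 3.)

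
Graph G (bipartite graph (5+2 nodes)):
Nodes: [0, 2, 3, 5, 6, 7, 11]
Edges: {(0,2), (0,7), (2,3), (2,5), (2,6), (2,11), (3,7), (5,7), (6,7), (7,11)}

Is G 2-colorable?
Yes, G is 2-colorable

A valid 2-coloring: color 1: [2, 7]; color 2: [0, 3, 5, 6, 11].
(χ(G) = 2 ≤ 2.)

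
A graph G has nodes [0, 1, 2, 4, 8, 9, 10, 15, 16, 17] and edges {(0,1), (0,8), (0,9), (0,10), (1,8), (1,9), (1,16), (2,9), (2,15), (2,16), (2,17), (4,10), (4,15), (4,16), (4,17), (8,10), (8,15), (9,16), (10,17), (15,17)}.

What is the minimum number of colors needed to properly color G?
χ(G) = 4

Clique number ω(G) = 3 (lower bound: χ ≥ ω).
Suppose a proper 3-coloring c exists. The clique [0, 1, 8] takes 3 distinct colors; by symmetry let c(0) = 1, c(1) = 2, c(8) = 3.
- Vertex 9: neighbors [0, 1] already have colors [1, 2] ⇒ c(9) = 3.
- Vertex 10: neighbors [0, 8] already have colors [1, 3] ⇒ c(10) = 2.
- Vertex 16: neighbors [1, 9] already have colors [2, 3] ⇒ c(16) = 1.
- Vertex 2: neighbors [16, 9] already have colors [1, 3] ⇒ c(2) = 2.
- Vertex 4: neighbors [16, 10] already have colors [1, 2] ⇒ c(4) = 3.
- Vertex 15: neighbors [2, 4] already have colors [2, 3] ⇒ c(15) = 1.
- Vertex 17: neighbors [15, 2, 4] already have colors [1, 2, 3] — all 3 colors blocked. Contradiction.
The forced assignments end in a contradiction, so G has no proper 3-coloring (χ ≥ 4).
The coloring below uses 4 colors, so χ(G) = 4.
A valid 4-coloring: color 1: [9, 10, 15]; color 2: [1, 2, 4]; color 3: [8, 16, 17]; color 4: [0].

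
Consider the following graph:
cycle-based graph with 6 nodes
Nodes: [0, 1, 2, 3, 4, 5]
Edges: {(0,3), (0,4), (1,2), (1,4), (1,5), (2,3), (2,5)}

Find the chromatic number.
χ(G) = 3

Clique number ω(G) = 3 (lower bound: χ ≥ ω).
The clique on [1, 2, 5] has size 3, forcing χ ≥ 3, and the coloring below uses 3 colors, so χ(G) = 3.
A valid 3-coloring: color 1: [0, 2]; color 2: [1, 3]; color 3: [4, 5].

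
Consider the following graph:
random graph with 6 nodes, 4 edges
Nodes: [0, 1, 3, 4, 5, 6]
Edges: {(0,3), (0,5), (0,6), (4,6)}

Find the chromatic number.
Clique number ω(G) = 2 (lower bound: χ ≥ ω).
The graph is bipartite (no odd cycle), so 2 colors suffice: χ(G) = 2.
A valid 2-coloring: color 1: [0, 1, 4]; color 2: [3, 5, 6].

χ(G) = 2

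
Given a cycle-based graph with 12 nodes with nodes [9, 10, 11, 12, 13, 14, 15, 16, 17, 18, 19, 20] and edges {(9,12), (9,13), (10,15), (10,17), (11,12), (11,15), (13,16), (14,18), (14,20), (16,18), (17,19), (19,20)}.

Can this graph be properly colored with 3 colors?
A valid 3-coloring: color 1: [12, 13, 15, 17, 18, 20]; color 2: [9, 10, 11, 14, 16, 19].
(χ(G) = 2 ≤ 3.)

Yes, G is 3-colorable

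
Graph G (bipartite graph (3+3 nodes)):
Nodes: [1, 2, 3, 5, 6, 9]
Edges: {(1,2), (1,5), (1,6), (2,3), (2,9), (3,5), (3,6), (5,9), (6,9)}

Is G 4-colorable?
A valid 4-coloring: color 1: [1, 3, 9]; color 2: [2, 5, 6].
(χ(G) = 2 ≤ 4.)

Yes, G is 4-colorable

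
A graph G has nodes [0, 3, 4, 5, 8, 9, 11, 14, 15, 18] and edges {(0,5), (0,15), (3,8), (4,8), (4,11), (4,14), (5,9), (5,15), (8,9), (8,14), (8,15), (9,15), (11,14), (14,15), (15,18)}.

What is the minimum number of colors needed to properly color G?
Clique number ω(G) = 3 (lower bound: χ ≥ ω).
The clique on [4, 11, 14] has size 3, forcing χ ≥ 3, and the coloring below uses 3 colors, so χ(G) = 3.
A valid 3-coloring: color 1: [3, 4, 15]; color 2: [5, 8, 11, 18]; color 3: [0, 9, 14].

χ(G) = 3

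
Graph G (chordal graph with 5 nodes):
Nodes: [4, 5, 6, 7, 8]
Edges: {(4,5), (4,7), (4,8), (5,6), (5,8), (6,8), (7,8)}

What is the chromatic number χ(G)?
χ(G) = 3

Clique number ω(G) = 3 (lower bound: χ ≥ ω).
The clique on [4, 5, 8] has size 3, forcing χ ≥ 3, and the coloring below uses 3 colors, so χ(G) = 3.
A valid 3-coloring: color 1: [8]; color 2: [4, 6]; color 3: [5, 7].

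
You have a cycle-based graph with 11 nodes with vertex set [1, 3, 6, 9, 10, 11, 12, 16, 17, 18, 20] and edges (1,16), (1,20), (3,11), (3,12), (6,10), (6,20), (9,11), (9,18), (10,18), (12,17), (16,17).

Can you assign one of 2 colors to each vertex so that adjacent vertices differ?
Odd cycle [20, 6, 10, 18, 9, 11, 3, 12, 17, 16, 1] needs 3 colors (χ ≥ 3).
Hence χ(G) ≥ 3 > 2, so no proper 2-coloring exists.

No, G is not 2-colorable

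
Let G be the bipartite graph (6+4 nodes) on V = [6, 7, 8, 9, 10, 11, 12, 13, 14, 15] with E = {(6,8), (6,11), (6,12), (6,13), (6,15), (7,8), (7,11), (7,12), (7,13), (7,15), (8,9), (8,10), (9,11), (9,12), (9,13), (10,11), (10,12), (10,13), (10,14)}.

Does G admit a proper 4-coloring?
Yes, G is 4-colorable

A valid 4-coloring: color 1: [6, 7, 9, 10]; color 2: [8, 11, 12, 13, 14, 15].
(χ(G) = 2 ≤ 4.)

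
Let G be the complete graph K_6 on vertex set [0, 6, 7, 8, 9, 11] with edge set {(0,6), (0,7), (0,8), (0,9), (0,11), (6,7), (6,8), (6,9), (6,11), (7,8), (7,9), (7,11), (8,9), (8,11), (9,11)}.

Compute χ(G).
Clique number ω(G) = 6 (lower bound: χ ≥ ω).
The clique on [0, 6, 7, 8, 9, 11] has size 6, forcing χ ≥ 6, and the coloring below uses 6 colors, so χ(G) = 6.
A valid 6-coloring: color 1: [7]; color 2: [11]; color 3: [0]; color 4: [8]; color 5: [6]; color 6: [9].

χ(G) = 6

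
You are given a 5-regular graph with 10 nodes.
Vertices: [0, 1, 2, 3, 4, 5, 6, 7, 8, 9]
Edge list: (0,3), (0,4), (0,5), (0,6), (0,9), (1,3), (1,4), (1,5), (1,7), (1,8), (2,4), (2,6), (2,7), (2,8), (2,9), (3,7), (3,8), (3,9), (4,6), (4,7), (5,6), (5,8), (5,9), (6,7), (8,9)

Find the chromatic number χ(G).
Clique number ω(G) = 4 (lower bound: χ ≥ ω).
The clique on [2, 4, 6, 7] has size 4, forcing χ ≥ 4, and the coloring below uses 4 colors, so χ(G) = 4.
A valid 4-coloring: color 1: [0, 7, 8]; color 2: [2, 3, 5]; color 3: [1, 6, 9]; color 4: [4].

χ(G) = 4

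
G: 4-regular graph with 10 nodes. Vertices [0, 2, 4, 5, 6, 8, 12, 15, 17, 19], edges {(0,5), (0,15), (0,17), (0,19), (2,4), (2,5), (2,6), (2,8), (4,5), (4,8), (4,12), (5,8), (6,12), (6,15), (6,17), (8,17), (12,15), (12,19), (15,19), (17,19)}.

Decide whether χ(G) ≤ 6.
Yes, G is 6-colorable

A valid 6-coloring: color 1: [2, 15, 17]; color 2: [0, 8, 12]; color 3: [4, 6, 19]; color 4: [5].
(χ(G) = 4 ≤ 6.)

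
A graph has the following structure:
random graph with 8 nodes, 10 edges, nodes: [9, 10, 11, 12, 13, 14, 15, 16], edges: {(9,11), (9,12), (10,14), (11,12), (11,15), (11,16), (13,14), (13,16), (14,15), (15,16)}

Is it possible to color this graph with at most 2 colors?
No, G is not 2-colorable

The clique on vertices [11, 15, 16] has size 3 > 2, so it alone needs 3 colors.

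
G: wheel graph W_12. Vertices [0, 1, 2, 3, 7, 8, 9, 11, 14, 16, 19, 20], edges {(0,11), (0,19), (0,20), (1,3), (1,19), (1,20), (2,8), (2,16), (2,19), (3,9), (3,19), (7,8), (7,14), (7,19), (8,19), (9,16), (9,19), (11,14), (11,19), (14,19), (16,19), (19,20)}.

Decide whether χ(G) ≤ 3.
Odd cycle [0, 11, 14, 7, 8, 2, 16, 9, 3, 1, 20] needs 3 colors (χ ≥ 3).
Vertex 19 is adjacent to every vertex of [0, 1, 2, 3, 7, 8, 9, 11, 14, 16, 20], which already need 3 colors among themselves, so 19 needs a new color (χ ≥ 4).
Hence χ(G) ≥ 4 > 3, so no proper 3-coloring exists.

No, G is not 3-colorable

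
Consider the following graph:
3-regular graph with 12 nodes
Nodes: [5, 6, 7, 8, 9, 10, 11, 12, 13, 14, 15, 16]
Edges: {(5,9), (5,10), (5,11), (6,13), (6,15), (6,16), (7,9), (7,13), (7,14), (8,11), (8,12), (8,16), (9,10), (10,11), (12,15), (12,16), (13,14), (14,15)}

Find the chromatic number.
Clique number ω(G) = 3 (lower bound: χ ≥ ω).
The clique on [5, 9, 10] has size 3, forcing χ ≥ 3, and the coloring below uses 3 colors, so χ(G) = 3.
A valid 3-coloring: color 1: [5, 6, 7, 12]; color 2: [8, 10, 14]; color 3: [9, 11, 13, 15, 16].

χ(G) = 3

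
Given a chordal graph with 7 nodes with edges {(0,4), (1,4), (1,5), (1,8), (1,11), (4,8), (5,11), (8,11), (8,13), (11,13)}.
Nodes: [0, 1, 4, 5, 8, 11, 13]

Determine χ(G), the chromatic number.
Clique number ω(G) = 3 (lower bound: χ ≥ ω).
The clique on [1, 8, 11] has size 3, forcing χ ≥ 3, and the coloring below uses 3 colors, so χ(G) = 3.
A valid 3-coloring: color 1: [0, 1, 13]; color 2: [5, 8]; color 3: [4, 11].

χ(G) = 3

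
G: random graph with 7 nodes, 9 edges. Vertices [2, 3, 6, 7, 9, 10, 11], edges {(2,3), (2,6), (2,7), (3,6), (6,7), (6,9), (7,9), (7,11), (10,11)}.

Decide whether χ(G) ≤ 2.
The clique on vertices [6, 7, 9] has size 3 > 2, so it alone needs 3 colors.

No, G is not 2-colorable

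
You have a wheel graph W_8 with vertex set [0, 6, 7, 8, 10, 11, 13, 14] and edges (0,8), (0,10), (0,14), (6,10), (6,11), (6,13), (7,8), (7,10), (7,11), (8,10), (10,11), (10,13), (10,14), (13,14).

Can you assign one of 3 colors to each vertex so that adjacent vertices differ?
No, G is not 3-colorable

Odd cycle [8, 0, 14, 13, 6, 11, 7] needs 3 colors (χ ≥ 3).
Vertex 10 is adjacent to every vertex of [0, 6, 7, 8, 11, 13, 14], which already need 3 colors among themselves, so 10 needs a new color (χ ≥ 4).
Hence χ(G) ≥ 4 > 3, so no proper 3-coloring exists.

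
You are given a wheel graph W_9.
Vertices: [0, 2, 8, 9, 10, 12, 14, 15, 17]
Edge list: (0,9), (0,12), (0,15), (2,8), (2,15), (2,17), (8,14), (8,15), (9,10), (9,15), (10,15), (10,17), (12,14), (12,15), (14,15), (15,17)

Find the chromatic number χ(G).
Clique number ω(G) = 3 (lower bound: χ ≥ ω).
The clique on [0, 9, 15] has size 3, forcing χ ≥ 3, and the coloring below uses 3 colors, so χ(G) = 3.
A valid 3-coloring: color 1: [15]; color 2: [8, 9, 12, 17]; color 3: [0, 2, 10, 14].

χ(G) = 3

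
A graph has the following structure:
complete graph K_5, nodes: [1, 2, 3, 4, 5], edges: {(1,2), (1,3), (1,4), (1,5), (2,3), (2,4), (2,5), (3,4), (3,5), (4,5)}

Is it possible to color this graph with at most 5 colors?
Yes, G is 5-colorable

A valid 5-coloring: color 1: [1]; color 2: [3]; color 3: [4]; color 4: [2]; color 5: [5].
(χ(G) = 5 ≤ 5.)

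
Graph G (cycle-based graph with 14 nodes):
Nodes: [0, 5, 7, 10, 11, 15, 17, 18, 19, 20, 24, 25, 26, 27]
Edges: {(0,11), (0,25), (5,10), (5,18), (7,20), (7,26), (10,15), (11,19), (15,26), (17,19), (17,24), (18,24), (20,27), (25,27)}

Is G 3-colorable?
Yes, G is 3-colorable

A valid 3-coloring: color 1: [10, 11, 17, 18, 20, 25, 26]; color 2: [0, 5, 7, 15, 19, 24, 27].
(χ(G) = 2 ≤ 3.)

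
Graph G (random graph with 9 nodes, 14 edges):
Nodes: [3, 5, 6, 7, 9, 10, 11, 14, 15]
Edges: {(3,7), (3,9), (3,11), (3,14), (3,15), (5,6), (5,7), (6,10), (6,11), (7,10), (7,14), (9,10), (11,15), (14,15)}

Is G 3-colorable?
Yes, G is 3-colorable

A valid 3-coloring: color 1: [3, 5, 10]; color 2: [6, 7, 9, 15]; color 3: [11, 14].
(χ(G) = 3 ≤ 3.)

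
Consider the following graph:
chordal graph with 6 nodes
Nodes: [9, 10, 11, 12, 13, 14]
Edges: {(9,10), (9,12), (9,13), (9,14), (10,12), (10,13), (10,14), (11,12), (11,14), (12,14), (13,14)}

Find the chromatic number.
χ(G) = 4

Clique number ω(G) = 4 (lower bound: χ ≥ ω).
The clique on [9, 10, 12, 14] has size 4, forcing χ ≥ 4, and the coloring below uses 4 colors, so χ(G) = 4.
A valid 4-coloring: color 1: [14]; color 2: [12, 13]; color 3: [10, 11]; color 4: [9].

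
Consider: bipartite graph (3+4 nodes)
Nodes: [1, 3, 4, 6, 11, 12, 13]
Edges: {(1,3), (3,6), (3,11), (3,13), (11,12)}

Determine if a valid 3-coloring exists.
Yes, G is 3-colorable

A valid 3-coloring: color 1: [3, 4, 12]; color 2: [1, 6, 11, 13].
(χ(G) = 2 ≤ 3.)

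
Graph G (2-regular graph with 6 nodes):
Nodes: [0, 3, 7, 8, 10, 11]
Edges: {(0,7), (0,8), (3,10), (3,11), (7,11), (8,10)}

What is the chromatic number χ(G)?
Clique number ω(G) = 2 (lower bound: χ ≥ ω).
The graph is bipartite (no odd cycle), so 2 colors suffice: χ(G) = 2.
A valid 2-coloring: color 1: [3, 7, 8]; color 2: [0, 10, 11].

χ(G) = 2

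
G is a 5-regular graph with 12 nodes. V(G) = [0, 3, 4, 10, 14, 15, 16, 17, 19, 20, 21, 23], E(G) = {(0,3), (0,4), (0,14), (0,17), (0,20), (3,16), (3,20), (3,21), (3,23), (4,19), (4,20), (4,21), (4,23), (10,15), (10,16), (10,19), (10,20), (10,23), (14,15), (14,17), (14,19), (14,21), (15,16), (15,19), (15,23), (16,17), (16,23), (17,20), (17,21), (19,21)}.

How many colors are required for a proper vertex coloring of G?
Clique number ω(G) = 4 (lower bound: χ ≥ ω).
The clique on [10, 15, 16, 23] has size 4, forcing χ ≥ 4, and the coloring below uses 4 colors, so χ(G) = 4.
A valid 4-coloring: color 1: [14, 16, 20]; color 2: [0, 15, 21]; color 3: [17, 19, 23]; color 4: [3, 4, 10].

χ(G) = 4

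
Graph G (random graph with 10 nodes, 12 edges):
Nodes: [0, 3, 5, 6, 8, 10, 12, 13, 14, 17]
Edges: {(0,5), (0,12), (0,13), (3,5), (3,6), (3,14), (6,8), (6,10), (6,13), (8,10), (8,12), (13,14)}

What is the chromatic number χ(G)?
χ(G) = 3

Clique number ω(G) = 3 (lower bound: χ ≥ ω).
The clique on [6, 8, 10] has size 3, forcing χ ≥ 3, and the coloring below uses 3 colors, so χ(G) = 3.
A valid 3-coloring: color 1: [0, 6, 14, 17]; color 2: [3, 8, 13]; color 3: [5, 10, 12].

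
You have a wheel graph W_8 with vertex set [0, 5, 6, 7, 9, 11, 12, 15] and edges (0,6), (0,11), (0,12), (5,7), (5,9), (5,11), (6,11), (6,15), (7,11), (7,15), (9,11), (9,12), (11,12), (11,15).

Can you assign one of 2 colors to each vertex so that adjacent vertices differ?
No, G is not 2-colorable

The clique on vertices [0, 11, 12] has size 3 > 2, so it alone needs 3 colors.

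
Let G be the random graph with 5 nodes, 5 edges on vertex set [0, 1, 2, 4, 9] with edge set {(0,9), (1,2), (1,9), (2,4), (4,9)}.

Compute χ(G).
χ(G) = 2

Clique number ω(G) = 2 (lower bound: χ ≥ ω).
The graph is bipartite (no odd cycle), so 2 colors suffice: χ(G) = 2.
A valid 2-coloring: color 1: [2, 9]; color 2: [0, 1, 4].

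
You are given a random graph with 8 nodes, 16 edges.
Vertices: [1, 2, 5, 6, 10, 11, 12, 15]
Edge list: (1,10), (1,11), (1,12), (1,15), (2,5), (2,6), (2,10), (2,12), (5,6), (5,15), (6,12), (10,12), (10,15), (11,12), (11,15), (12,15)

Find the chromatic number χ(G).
χ(G) = 4

Clique number ω(G) = 4 (lower bound: χ ≥ ω).
The clique on [1, 10, 12, 15] has size 4, forcing χ ≥ 4, and the coloring below uses 4 colors, so χ(G) = 4.
A valid 4-coloring: color 1: [5, 12]; color 2: [2, 15]; color 3: [6, 10, 11]; color 4: [1].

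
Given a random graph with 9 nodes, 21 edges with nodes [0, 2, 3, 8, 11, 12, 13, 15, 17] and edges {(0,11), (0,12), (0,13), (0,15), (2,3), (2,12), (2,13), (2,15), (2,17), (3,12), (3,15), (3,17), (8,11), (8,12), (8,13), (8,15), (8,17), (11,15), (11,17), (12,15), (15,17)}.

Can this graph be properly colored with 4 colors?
A valid 4-coloring: color 1: [13, 15]; color 2: [12, 17]; color 3: [0, 2, 8]; color 4: [3, 11].
(χ(G) = 4 ≤ 4.)

Yes, G is 4-colorable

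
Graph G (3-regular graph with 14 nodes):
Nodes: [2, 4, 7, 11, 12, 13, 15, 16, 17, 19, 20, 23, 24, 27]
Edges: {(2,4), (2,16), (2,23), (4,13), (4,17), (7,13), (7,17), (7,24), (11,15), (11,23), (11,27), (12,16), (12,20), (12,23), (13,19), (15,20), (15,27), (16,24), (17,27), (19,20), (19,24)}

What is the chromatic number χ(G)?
χ(G) = 3

Clique number ω(G) = 3 (lower bound: χ ≥ ω).
The clique on [11, 15, 27] has size 3, forcing χ ≥ 3, and the coloring below uses 3 colors, so χ(G) = 3.
A valid 3-coloring: color 1: [2, 11, 12, 13, 17, 24]; color 2: [4, 7, 15, 16, 19, 23]; color 3: [20, 27].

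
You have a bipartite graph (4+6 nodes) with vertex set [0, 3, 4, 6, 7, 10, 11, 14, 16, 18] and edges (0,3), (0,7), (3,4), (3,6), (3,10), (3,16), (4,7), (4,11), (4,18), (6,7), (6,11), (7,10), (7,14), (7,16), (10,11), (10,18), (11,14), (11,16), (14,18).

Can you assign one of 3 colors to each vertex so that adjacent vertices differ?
A valid 3-coloring: color 1: [3, 7, 11, 18]; color 2: [0, 4, 6, 10, 14, 16].
(χ(G) = 2 ≤ 3.)

Yes, G is 3-colorable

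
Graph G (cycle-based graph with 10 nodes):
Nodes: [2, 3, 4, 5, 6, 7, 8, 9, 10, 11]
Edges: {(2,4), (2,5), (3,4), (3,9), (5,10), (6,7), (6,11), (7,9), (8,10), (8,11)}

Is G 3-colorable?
A valid 3-coloring: color 1: [4, 5, 6, 8, 9]; color 2: [2, 3, 7, 10, 11].
(χ(G) = 2 ≤ 3.)

Yes, G is 3-colorable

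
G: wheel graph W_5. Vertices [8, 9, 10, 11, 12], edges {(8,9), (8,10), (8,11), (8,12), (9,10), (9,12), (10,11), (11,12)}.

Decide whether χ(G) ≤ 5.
A valid 5-coloring: color 1: [8]; color 2: [9, 11]; color 3: [10, 12].
(χ(G) = 3 ≤ 5.)

Yes, G is 5-colorable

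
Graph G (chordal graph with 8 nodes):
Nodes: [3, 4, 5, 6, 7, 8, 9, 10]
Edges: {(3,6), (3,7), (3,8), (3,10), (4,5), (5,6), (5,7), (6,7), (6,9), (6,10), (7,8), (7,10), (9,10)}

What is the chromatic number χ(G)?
χ(G) = 4

Clique number ω(G) = 4 (lower bound: χ ≥ ω).
The clique on [3, 6, 7, 10] has size 4, forcing χ ≥ 4, and the coloring below uses 4 colors, so χ(G) = 4.
A valid 4-coloring: color 1: [4, 6, 8]; color 2: [7, 9]; color 3: [3, 5]; color 4: [10].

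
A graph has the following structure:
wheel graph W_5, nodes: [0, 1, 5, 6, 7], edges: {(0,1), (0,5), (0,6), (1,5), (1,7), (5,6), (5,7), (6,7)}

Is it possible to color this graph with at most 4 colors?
Yes, G is 4-colorable

A valid 4-coloring: color 1: [5]; color 2: [0, 7]; color 3: [1, 6].
(χ(G) = 3 ≤ 4.)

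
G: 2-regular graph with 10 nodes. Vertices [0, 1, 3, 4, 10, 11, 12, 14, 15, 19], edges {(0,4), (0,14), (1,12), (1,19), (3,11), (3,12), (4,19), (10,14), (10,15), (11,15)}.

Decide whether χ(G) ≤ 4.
A valid 4-coloring: color 1: [0, 10, 11, 12, 19]; color 2: [1, 3, 4, 14, 15].
(χ(G) = 2 ≤ 4.)

Yes, G is 4-colorable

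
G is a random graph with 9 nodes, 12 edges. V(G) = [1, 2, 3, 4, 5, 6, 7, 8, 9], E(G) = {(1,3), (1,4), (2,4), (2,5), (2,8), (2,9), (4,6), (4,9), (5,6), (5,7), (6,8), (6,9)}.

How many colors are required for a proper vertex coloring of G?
χ(G) = 3

Clique number ω(G) = 3 (lower bound: χ ≥ ω).
The clique on [2, 4, 9] has size 3, forcing χ ≥ 3, and the coloring below uses 3 colors, so χ(G) = 3.
A valid 3-coloring: color 1: [1, 2, 6, 7]; color 2: [3, 4, 5, 8]; color 3: [9].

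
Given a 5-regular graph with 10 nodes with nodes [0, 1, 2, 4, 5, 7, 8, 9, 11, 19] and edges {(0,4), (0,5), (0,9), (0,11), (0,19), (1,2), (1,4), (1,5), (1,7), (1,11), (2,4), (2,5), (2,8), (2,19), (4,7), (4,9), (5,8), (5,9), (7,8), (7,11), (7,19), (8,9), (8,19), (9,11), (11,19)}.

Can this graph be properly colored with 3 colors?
No, G is not 3-colorable

Suppose a proper 3-coloring c exists. The clique [0, 4, 9] takes 3 distinct colors; by symmetry let c(0) = 1, c(4) = 2, c(9) = 3.
- Vertex 5: neighbors [0, 9] already have colors [1, 3] ⇒ c(5) = 2.
- Vertex 8: neighbors [5, 9] already have colors [2, 3] ⇒ c(8) = 1.
- Vertex 7: neighbors [8, 4] already have colors [1, 2] ⇒ c(7) = 3.
- Vertex 1: neighbors [4, 7] already have colors [2, 3] ⇒ c(1) = 1.
- Vertex 19: neighbors [0, 7] already have colors [1, 3] ⇒ c(19) = 2.
- Vertex 11: neighbors [0, 19, 7] already have colors [1, 2, 3] — all 3 colors blocked. Contradiction.
The forced assignments end in a contradiction, so G has no proper 3-coloring (χ ≥ 4).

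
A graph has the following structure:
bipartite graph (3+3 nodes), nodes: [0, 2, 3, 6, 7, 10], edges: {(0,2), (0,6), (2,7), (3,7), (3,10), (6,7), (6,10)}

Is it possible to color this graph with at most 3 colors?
Yes, G is 3-colorable

A valid 3-coloring: color 1: [0, 7, 10]; color 2: [2, 3, 6].
(χ(G) = 2 ≤ 3.)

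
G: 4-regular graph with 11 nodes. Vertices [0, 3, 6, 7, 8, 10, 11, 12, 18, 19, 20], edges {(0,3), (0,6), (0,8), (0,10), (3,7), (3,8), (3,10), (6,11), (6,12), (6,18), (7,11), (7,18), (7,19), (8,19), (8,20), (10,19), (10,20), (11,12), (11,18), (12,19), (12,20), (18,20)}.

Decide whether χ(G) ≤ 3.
A valid 3-coloring: color 1: [0, 12, 18]; color 2: [6, 7, 8, 10]; color 3: [3, 11, 19, 20].
(χ(G) = 3 ≤ 3.)

Yes, G is 3-colorable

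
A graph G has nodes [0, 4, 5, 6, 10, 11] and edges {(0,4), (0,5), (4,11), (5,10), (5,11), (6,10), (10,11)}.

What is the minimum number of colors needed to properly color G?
χ(G) = 3

Clique number ω(G) = 3 (lower bound: χ ≥ ω).
The clique on [5, 10, 11] has size 3, forcing χ ≥ 3, and the coloring below uses 3 colors, so χ(G) = 3.
A valid 3-coloring: color 1: [4, 5, 6]; color 2: [0, 11]; color 3: [10].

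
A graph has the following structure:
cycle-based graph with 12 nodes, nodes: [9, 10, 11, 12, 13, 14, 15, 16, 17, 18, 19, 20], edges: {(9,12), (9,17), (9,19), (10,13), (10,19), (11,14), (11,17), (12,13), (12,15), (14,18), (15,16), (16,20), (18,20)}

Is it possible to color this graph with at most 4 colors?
A valid 4-coloring: color 1: [9, 10, 11, 15, 20]; color 2: [12, 14, 16, 17, 19]; color 3: [13, 18].
(χ(G) = 3 ≤ 4.)

Yes, G is 4-colorable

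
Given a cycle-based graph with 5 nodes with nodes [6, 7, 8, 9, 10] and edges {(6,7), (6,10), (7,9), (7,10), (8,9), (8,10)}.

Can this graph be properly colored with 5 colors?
Yes, G is 5-colorable

A valid 5-coloring: color 1: [9, 10]; color 2: [7, 8]; color 3: [6].
(χ(G) = 3 ≤ 5.)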